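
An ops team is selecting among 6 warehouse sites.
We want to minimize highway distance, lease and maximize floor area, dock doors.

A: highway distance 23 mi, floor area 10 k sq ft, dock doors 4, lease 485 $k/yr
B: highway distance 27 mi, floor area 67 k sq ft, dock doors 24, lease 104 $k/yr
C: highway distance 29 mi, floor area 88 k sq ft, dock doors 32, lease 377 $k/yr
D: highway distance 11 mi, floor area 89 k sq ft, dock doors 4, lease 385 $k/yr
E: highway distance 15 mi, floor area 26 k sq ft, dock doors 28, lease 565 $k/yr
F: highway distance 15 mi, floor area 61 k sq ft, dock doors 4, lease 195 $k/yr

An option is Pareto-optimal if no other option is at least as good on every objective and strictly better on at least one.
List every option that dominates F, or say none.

none

A: worse on highway distance (23 vs 15).
B: worse on highway distance (27 vs 15).
C: worse on highway distance (29 vs 15).
D: worse on lease (385 vs 195).
E: worse on floor area (26 vs 61).
No option dominates F.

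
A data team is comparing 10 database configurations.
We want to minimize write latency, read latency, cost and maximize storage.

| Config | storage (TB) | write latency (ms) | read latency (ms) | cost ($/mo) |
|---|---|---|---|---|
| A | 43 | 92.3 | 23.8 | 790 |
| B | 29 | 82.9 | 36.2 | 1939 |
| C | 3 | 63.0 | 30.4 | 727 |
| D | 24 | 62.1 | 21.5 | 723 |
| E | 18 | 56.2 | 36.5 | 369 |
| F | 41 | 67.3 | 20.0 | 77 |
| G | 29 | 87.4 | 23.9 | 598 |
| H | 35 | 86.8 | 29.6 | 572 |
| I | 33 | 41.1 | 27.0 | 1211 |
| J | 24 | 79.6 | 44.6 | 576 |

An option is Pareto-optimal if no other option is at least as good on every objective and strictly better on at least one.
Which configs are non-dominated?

A, D, E, F, I

A: not dominated (best storage).
B: dominated by F (storage 41≥29, write latency 67.3≤82.9, read latency 20.0≤36.2, cost 77≤1939).
C: dominated by D (storage 24≥3, write latency 62.1≤63.0, read latency 21.5≤30.4, cost 723≤727).
D: not dominated.
E: not dominated.
F: not dominated (best read latency).
G: dominated by F (storage 41≥29, write latency 67.3≤87.4, read latency 20.0≤23.9, cost 77≤598).
H: dominated by F (storage 41≥35, write latency 67.3≤86.8, read latency 20.0≤29.6, cost 77≤572).
I: not dominated (best write latency).
J: dominated by F (storage 41≥24, write latency 67.3≤79.6, read latency 20.0≤44.6, cost 77≤576).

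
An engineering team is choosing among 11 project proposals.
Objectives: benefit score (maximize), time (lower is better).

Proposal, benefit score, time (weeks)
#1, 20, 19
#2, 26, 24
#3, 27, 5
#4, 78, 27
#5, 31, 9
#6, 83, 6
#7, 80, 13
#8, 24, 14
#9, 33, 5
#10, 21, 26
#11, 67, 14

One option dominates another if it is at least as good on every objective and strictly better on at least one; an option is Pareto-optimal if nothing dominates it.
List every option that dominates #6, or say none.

none

#1: worse on benefit score (20 vs 83).
#2: worse on benefit score (26 vs 83).
#3: worse on benefit score (27 vs 83).
#4: worse on benefit score (78 vs 83).
#5: worse on benefit score (31 vs 83).
#7: worse on benefit score (80 vs 83).
#8: worse on benefit score (24 vs 83).
#9: worse on benefit score (33 vs 83).
#10: worse on benefit score (21 vs 83).
#11: worse on benefit score (67 vs 83).
No option dominates #6.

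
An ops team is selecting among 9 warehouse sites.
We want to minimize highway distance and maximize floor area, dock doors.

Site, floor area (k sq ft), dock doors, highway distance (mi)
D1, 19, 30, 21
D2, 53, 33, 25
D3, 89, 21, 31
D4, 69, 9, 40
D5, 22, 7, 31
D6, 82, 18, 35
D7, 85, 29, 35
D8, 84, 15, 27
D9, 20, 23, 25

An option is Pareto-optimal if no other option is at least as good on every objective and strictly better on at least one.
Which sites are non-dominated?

D1, D2, D3, D7, D8

D1: not dominated (best highway distance).
D2: not dominated (best dock doors).
D3: not dominated (best floor area).
D4: dominated by D3 (floor area 89≥69, dock doors 21≥9, highway distance 31≤40).
D5: dominated by D2 (floor area 53≥22, dock doors 33≥7, highway distance 25≤31).
D6: dominated by D3 (floor area 89≥82, dock doors 21≥18, highway distance 31≤35).
D7: not dominated.
D8: not dominated.
D9: dominated by D2 (floor area 53≥20, dock doors 33≥23, highway distance 25≤25).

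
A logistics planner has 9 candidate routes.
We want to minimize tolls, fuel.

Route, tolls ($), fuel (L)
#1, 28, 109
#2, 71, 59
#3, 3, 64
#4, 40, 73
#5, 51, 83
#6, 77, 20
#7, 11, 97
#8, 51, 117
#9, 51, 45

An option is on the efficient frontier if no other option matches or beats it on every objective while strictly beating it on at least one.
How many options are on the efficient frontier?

#1: dominated by #3 (tolls 3≤28, fuel 64≤109).
#2: dominated by #9 (tolls 51≤71, fuel 45≤59).
#3: not dominated (best tolls).
#4: dominated by #3 (tolls 3≤40, fuel 64≤73).
#5: dominated by #3 (tolls 3≤51, fuel 64≤83).
#6: not dominated (best fuel).
#7: dominated by #3 (tolls 3≤11, fuel 64≤97).
#8: dominated by #1 (tolls 28≤51, fuel 109≤117).
#9: not dominated.
Pareto-optimal: #3, #6, #9 → 3.

3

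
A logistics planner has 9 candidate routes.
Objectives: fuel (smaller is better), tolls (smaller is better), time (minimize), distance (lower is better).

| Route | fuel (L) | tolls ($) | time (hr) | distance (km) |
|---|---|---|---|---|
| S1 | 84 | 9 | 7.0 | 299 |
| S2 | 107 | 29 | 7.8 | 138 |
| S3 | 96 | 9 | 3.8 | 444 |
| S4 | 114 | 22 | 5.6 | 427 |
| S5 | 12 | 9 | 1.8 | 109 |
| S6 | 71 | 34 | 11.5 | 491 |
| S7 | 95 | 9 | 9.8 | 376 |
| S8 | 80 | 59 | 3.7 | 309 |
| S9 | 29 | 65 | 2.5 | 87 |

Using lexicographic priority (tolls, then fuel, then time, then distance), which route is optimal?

First minimize tolls: best is 9, kept {S1, S3, S5, S7}.
Then minimize fuel: best is 12, kept {S5}.

S5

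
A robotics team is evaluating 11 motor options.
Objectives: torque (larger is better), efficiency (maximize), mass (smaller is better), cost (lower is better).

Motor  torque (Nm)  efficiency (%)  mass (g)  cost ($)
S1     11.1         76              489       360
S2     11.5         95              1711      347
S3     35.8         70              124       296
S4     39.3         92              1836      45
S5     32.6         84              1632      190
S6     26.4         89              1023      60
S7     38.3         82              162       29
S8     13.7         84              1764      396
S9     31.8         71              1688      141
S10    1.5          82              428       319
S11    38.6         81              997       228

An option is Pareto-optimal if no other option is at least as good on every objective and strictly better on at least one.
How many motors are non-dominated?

S1: dominated by S7 (torque 38.3≥11.1, efficiency 82≥76, mass 162≤489, cost 29≤360).
S2: not dominated (best efficiency).
S3: not dominated (best mass).
S4: not dominated (best torque).
S5: not dominated.
S6: not dominated.
S7: not dominated (best cost).
S8: dominated by S5 (torque 32.6≥13.7, efficiency 84≥84, mass 1632≤1764, cost 190≤396).
S9: dominated by S7 (torque 38.3≥31.8, efficiency 82≥71, mass 162≤1688, cost 29≤141).
S10: dominated by S7 (torque 38.3≥1.5, efficiency 82≥82, mass 162≤428, cost 29≤319).
S11: not dominated.
Pareto-optimal: S2, S3, S4, S5, S6, S7, S11 → 7.

7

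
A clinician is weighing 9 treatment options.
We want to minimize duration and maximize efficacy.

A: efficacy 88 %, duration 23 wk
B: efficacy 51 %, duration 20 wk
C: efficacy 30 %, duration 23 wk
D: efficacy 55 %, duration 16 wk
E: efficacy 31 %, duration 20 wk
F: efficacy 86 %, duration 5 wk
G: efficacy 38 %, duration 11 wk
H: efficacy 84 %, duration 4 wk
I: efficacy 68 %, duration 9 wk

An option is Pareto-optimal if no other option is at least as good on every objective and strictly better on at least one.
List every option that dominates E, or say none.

B, D, F, G, H, I

B: efficacy 51≥31, duration 20≤20 — dominates E.
D: efficacy 55≥31, duration 16≤20 — dominates E.
F: efficacy 86≥31, duration 5≤20 — dominates E.
G: efficacy 38≥31, duration 11≤20 — dominates E.
H: efficacy 84≥31, duration 4≤20 — dominates E.
I: efficacy 68≥31, duration 9≤20 — dominates E.
Others (A, C) are each worse than E on at least one objective.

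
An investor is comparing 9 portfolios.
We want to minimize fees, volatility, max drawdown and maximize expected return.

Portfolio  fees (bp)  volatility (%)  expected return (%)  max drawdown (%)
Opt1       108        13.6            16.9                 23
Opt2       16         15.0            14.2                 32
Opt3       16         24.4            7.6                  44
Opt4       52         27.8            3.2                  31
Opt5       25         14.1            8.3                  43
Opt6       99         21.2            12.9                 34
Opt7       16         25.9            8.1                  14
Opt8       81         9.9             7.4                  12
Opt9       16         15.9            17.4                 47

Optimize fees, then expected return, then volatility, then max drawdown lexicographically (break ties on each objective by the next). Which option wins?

Opt9

First minimize fees: best is 16, kept {Opt2, Opt3, Opt7, Opt9}.
Then maximize expected return: best is 17.4, kept {Opt9}.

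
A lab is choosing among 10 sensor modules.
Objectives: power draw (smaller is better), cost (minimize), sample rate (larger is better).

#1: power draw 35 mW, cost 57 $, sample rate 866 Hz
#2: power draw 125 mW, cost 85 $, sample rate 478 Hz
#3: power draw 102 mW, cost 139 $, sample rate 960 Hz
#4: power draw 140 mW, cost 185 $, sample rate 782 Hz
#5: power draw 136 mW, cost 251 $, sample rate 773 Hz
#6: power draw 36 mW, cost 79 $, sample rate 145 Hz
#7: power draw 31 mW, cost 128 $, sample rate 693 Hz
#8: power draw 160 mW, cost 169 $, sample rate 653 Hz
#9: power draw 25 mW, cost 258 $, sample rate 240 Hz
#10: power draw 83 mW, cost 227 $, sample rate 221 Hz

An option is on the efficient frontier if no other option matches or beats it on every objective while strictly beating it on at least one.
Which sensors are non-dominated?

#1: not dominated (best cost).
#2: dominated by #1 (power draw 35≤125, cost 57≤85, sample rate 866≥478).
#3: not dominated (best sample rate).
#4: dominated by #1 (power draw 35≤140, cost 57≤185, sample rate 866≥782).
#5: dominated by #1 (power draw 35≤136, cost 57≤251, sample rate 866≥773).
#6: dominated by #1 (power draw 35≤36, cost 57≤79, sample rate 866≥145).
#7: not dominated.
#8: dominated by #1 (power draw 35≤160, cost 57≤169, sample rate 866≥653).
#9: not dominated (best power draw).
#10: dominated by #1 (power draw 35≤83, cost 57≤227, sample rate 866≥221).

#1, #3, #7, #9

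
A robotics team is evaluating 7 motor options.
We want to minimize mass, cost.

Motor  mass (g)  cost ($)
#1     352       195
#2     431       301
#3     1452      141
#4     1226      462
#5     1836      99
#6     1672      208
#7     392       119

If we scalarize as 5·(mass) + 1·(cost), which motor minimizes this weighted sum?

#1

#1: 5·352 + 1·195 = 1955
#2: 5·431 + 1·301 = 2456
#3: 5·1452 + 1·141 = 7401
#4: 5·1226 + 1·462 = 6592
#5: 5·1836 + 1·99 = 9279
#6: 5·1672 + 1·208 = 8568
#7: 5·392 + 1·119 = 2079
Lowest: #1 at 1955.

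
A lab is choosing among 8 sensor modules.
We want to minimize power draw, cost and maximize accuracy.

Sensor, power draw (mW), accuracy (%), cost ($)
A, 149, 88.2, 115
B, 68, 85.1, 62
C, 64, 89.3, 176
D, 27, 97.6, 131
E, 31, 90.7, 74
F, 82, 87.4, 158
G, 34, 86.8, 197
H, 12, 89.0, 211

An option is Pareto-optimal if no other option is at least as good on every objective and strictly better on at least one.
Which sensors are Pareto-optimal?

B, D, E, H

A: dominated by E (power draw 31≤149, accuracy 90.7≥88.2, cost 74≤115).
B: not dominated (best cost).
C: dominated by D (power draw 27≤64, accuracy 97.6≥89.3, cost 131≤176).
D: not dominated (best accuracy).
E: not dominated.
F: dominated by D (power draw 27≤82, accuracy 97.6≥87.4, cost 131≤158).
G: dominated by D (power draw 27≤34, accuracy 97.6≥86.8, cost 131≤197).
H: not dominated (best power draw).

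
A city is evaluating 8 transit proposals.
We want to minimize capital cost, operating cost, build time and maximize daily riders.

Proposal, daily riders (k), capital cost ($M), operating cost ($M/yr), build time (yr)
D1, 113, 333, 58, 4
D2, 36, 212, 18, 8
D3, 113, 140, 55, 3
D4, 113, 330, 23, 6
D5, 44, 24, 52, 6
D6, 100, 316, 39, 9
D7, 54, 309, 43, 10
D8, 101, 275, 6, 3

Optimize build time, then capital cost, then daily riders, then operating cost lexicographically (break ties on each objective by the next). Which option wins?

First minimize build time: best is 3, kept {D3, D8}.
Then minimize capital cost: best is 140, kept {D3}.

D3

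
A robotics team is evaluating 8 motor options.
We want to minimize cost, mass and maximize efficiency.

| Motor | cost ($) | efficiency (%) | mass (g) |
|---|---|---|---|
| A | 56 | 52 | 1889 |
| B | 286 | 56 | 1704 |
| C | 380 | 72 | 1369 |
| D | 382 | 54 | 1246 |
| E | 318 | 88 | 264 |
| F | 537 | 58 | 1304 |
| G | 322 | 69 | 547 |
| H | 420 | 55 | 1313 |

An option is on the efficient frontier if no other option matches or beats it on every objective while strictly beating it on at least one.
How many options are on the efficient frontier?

3

A: not dominated (best cost).
B: not dominated.
C: dominated by E (cost 318≤380, efficiency 88≥72, mass 264≤1369).
D: dominated by E (cost 318≤382, efficiency 88≥54, mass 264≤1246).
E: not dominated (best efficiency).
F: dominated by E (cost 318≤537, efficiency 88≥58, mass 264≤1304).
G: dominated by E (cost 318≤322, efficiency 88≥69, mass 264≤547).
H: dominated by E (cost 318≤420, efficiency 88≥55, mass 264≤1313).
Pareto-optimal: A, B, E → 3.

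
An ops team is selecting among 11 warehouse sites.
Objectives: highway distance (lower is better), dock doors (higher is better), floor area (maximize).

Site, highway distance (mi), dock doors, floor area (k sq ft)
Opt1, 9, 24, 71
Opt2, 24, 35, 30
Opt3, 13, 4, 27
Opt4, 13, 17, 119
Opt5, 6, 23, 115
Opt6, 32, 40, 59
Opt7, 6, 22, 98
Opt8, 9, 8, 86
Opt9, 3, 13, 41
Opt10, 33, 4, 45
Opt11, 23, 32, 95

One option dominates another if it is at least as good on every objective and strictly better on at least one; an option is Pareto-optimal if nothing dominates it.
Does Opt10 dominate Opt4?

Opt10 vs Opt4: Opt10 is worse on highway distance (33 vs 13), so it does not dominate Opt4.

No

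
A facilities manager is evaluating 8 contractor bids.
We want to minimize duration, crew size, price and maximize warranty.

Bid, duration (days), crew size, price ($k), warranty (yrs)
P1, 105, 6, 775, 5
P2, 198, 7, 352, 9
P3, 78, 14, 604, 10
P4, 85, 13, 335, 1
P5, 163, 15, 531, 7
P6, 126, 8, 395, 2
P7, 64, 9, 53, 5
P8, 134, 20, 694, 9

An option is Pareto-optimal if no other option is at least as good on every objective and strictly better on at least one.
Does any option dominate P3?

No

P1: worse on duration (105 vs 78).
P2: worse on duration (198 vs 78).
P4: worse on duration (85 vs 78).
P5: worse on duration (163 vs 78).
P6: worse on duration (126 vs 78).
P7: worse on warranty (5 vs 10).
P8: worse on duration (134 vs 78).
No option is at least as good as P3 on every objective and strictly better on one.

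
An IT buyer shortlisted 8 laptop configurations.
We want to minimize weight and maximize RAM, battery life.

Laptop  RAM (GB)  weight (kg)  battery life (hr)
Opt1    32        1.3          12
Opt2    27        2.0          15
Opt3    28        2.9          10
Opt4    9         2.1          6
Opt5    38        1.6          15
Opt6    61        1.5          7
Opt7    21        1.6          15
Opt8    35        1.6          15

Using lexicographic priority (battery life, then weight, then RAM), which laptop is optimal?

Opt5

First maximize battery life: best is 15, kept {Opt2, Opt5, Opt7, Opt8}.
Then minimize weight: best is 1.6, kept {Opt5, Opt7, Opt8}.
Then maximize RAM: best is 38, kept {Opt5}.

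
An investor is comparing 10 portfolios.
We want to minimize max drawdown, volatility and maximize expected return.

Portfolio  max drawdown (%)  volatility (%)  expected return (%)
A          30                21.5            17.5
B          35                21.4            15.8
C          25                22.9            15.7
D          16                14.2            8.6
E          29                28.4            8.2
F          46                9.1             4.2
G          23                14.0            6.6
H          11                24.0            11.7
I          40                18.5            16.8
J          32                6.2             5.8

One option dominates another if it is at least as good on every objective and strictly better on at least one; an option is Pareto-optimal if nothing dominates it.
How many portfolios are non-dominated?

8

A: not dominated (best expected return).
B: not dominated.
C: not dominated.
D: not dominated.
E: dominated by C (max drawdown 25≤29, volatility 22.9≤28.4, expected return 15.7≥8.2).
F: dominated by J (max drawdown 32≤46, volatility 6.2≤9.1, expected return 5.8≥4.2).
G: not dominated.
H: not dominated (best max drawdown).
I: not dominated.
J: not dominated (best volatility).
Pareto-optimal: A, B, C, D, G, H, I, J → 8.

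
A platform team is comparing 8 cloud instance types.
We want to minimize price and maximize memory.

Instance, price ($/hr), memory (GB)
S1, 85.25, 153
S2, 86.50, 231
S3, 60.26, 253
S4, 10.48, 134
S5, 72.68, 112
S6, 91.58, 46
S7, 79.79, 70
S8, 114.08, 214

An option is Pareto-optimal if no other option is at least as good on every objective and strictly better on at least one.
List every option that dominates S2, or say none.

S3: price 60.26≤86.50, memory 253≥231 — dominates S2.
Others (S1, S4, S5, S6, S7, S8) are each worse than S2 on at least one objective.

S3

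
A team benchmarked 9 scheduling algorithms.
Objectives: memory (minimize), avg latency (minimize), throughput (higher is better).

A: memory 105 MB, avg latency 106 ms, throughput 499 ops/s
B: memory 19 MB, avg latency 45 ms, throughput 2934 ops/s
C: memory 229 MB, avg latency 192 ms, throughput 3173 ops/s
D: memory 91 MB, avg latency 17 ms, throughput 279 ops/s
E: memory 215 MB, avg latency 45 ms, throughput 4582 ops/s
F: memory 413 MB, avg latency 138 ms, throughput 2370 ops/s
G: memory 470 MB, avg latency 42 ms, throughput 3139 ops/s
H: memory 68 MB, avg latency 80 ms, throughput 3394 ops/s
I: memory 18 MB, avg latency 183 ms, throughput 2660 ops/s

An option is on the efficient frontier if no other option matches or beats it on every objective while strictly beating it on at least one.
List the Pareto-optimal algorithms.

A: dominated by B (memory 19≤105, avg latency 45≤106, throughput 2934≥499).
B: not dominated.
C: dominated by E (memory 215≤229, avg latency 45≤192, throughput 4582≥3173).
D: not dominated (best avg latency).
E: not dominated (best throughput).
F: dominated by B (memory 19≤413, avg latency 45≤138, throughput 2934≥2370).
G: not dominated.
H: not dominated.
I: not dominated (best memory).

B, D, E, G, H, I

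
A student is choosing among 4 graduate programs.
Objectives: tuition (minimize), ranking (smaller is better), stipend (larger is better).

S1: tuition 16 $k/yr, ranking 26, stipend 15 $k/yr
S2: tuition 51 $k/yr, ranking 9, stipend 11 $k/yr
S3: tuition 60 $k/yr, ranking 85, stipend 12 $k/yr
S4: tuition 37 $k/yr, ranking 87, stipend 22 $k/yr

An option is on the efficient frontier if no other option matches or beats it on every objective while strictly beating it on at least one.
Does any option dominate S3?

S1 vs S3: tuition 16≤60, ranking 26≤85, stipend 15≥12 — S1 is at least as good on every objective and strictly better on at least one, so S1 dominates S3.

Yes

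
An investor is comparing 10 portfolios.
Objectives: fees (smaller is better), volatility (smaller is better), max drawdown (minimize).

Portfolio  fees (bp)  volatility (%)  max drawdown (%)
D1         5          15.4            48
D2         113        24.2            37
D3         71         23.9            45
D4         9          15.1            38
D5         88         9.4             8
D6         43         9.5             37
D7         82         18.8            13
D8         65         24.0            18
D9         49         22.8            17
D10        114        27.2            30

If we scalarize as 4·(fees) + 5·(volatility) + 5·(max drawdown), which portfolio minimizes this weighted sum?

D4

D1: 4·5 + 5·15.4 + 5·48 = 337.0
D2: 4·113 + 5·24.2 + 5·37 = 758.0
D3: 4·71 + 5·23.9 + 5·45 = 628.5
D4: 4·9 + 5·15.1 + 5·38 = 301.5
D5: 4·88 + 5·9.4 + 5·8 = 439.0
D6: 4·43 + 5·9.5 + 5·37 = 404.5
D7: 4·82 + 5·18.8 + 5·13 = 487.0
D8: 4·65 + 5·24.0 + 5·18 = 470.0
D9: 4·49 + 5·22.8 + 5·17 = 395.0
D10: 4·114 + 5·27.2 + 5·30 = 742.0
Lowest: D4 at 301.5.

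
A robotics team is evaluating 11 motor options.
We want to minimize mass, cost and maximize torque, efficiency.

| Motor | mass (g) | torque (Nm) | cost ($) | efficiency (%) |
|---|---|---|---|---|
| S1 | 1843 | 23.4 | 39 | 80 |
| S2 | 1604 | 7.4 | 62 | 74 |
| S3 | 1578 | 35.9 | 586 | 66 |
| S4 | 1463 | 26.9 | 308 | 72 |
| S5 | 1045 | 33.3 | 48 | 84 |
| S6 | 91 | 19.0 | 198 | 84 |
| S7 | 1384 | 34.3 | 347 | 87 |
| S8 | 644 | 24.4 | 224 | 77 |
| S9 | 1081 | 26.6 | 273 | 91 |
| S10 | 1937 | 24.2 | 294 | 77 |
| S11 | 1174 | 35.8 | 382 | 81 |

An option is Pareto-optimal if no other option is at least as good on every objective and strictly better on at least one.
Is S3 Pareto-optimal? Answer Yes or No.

Yes

S1: worse on mass (1843 vs 1578).
S2: worse on mass (1604 vs 1578).
S4: worse on torque (26.9 vs 35.9).
S5: worse on torque (33.3 vs 35.9).
S6: worse on torque (19.0 vs 35.9).
S7: worse on torque (34.3 vs 35.9).
S8: worse on torque (24.4 vs 35.9).
S9: worse on torque (26.6 vs 35.9).
S10: worse on mass (1937 vs 1578).
S11: worse on torque (35.8 vs 35.9).
No option is at least as good as S3 on every objective and strictly better on one.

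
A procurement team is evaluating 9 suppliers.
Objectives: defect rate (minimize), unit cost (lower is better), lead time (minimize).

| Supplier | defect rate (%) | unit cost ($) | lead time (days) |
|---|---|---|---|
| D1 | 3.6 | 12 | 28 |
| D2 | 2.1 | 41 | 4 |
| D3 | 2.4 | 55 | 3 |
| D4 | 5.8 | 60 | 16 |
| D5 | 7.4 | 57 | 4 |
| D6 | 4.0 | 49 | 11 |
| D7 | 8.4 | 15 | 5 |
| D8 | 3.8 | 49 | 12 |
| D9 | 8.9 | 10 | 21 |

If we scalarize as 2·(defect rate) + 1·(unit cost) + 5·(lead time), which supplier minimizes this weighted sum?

D7

D1: 2·3.6 + 1·12 + 5·28 = 159.2
D2: 2·2.1 + 1·41 + 5·4 = 65.2
D3: 2·2.4 + 1·55 + 5·3 = 74.8
D4: 2·5.8 + 1·60 + 5·16 = 151.6
D5: 2·7.4 + 1·57 + 5·4 = 91.8
D6: 2·4.0 + 1·49 + 5·11 = 112.0
D7: 2·8.4 + 1·15 + 5·5 = 56.8
D8: 2·3.8 + 1·49 + 5·12 = 116.6
D9: 2·8.9 + 1·10 + 5·21 = 132.8
Lowest: D7 at 56.8.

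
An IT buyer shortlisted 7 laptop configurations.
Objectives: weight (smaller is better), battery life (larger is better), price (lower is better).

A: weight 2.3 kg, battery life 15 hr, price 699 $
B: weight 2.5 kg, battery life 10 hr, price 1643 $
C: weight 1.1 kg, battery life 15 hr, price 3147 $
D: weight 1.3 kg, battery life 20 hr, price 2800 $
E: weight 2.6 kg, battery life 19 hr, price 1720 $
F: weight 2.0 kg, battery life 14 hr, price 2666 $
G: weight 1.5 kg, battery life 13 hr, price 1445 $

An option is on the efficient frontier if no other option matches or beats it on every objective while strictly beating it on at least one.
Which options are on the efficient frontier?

A, C, D, E, F, G

A: not dominated (best price).
B: dominated by A (weight 2.3≤2.5, battery life 15≥10, price 699≤1643).
C: not dominated (best weight).
D: not dominated (best battery life).
E: not dominated.
F: not dominated.
G: not dominated.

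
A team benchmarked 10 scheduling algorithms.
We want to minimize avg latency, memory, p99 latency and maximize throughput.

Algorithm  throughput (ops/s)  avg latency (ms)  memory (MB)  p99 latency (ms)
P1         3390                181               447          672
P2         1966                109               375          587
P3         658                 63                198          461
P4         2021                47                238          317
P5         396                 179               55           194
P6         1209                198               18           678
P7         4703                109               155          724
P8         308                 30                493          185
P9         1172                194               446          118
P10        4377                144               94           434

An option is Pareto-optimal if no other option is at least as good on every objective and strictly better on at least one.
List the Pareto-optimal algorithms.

P3, P4, P5, P6, P7, P8, P9, P10

P1: dominated by P10 (throughput 4377≥3390, avg latency 144≤181, memory 94≤447, p99 latency 434≤672).
P2: dominated by P4 (throughput 2021≥1966, avg latency 47≤109, memory 238≤375, p99 latency 317≤587).
P3: not dominated.
P4: not dominated.
P5: not dominated.
P6: not dominated (best memory).
P7: not dominated (best throughput).
P8: not dominated (best avg latency).
P9: not dominated (best p99 latency).
P10: not dominated.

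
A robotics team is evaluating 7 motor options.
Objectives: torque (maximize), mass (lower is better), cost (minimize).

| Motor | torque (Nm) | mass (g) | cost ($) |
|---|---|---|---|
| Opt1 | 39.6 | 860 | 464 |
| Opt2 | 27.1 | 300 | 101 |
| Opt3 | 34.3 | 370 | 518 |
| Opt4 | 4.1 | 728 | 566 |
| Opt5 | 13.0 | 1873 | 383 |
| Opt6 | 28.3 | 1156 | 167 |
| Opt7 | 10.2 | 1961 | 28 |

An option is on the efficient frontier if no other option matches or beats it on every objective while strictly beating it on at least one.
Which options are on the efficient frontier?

Opt1, Opt2, Opt3, Opt6, Opt7

Opt1: not dominated (best torque).
Opt2: not dominated (best mass).
Opt3: not dominated.
Opt4: dominated by Opt2 (torque 27.1≥4.1, mass 300≤728, cost 101≤566).
Opt5: dominated by Opt2 (torque 27.1≥13.0, mass 300≤1873, cost 101≤383).
Opt6: not dominated.
Opt7: not dominated (best cost).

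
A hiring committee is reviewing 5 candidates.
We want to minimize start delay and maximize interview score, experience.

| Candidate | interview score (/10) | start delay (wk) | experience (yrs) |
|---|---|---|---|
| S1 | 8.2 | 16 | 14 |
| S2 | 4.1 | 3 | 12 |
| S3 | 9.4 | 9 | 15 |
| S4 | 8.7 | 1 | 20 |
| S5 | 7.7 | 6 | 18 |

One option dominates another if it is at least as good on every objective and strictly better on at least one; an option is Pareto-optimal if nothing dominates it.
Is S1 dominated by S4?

Yes

S4 vs S1: interview score 8.7≥8.2, start delay 1≤16, experience 20≥14 — S4 is at least as good on every objective with at least one strict improvement.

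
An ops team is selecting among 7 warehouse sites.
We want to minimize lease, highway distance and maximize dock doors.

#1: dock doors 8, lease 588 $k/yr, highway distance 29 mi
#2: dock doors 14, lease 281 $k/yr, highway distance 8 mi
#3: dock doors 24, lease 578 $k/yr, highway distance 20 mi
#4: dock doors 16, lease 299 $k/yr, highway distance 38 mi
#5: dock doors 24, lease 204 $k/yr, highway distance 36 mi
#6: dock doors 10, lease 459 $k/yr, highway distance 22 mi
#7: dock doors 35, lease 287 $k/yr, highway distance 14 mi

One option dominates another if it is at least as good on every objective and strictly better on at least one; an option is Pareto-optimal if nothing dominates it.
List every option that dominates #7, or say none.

#1: worse on dock doors (8 vs 35).
#2: worse on dock doors (14 vs 35).
#3: worse on dock doors (24 vs 35).
#4: worse on dock doors (16 vs 35).
#5: worse on dock doors (24 vs 35).
#6: worse on dock doors (10 vs 35).
No option dominates #7.

none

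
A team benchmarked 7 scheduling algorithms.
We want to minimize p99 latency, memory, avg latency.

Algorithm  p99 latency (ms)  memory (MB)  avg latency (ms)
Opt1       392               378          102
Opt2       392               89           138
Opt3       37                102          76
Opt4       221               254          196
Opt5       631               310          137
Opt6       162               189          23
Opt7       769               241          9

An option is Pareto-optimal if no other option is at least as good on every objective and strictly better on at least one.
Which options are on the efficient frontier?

Opt1: dominated by Opt3 (p99 latency 37≤392, memory 102≤378, avg latency 76≤102).
Opt2: not dominated (best memory).
Opt3: not dominated (best p99 latency).
Opt4: dominated by Opt3 (p99 latency 37≤221, memory 102≤254, avg latency 76≤196).
Opt5: dominated by Opt3 (p99 latency 37≤631, memory 102≤310, avg latency 76≤137).
Opt6: not dominated.
Opt7: not dominated (best avg latency).

Opt2, Opt3, Opt6, Opt7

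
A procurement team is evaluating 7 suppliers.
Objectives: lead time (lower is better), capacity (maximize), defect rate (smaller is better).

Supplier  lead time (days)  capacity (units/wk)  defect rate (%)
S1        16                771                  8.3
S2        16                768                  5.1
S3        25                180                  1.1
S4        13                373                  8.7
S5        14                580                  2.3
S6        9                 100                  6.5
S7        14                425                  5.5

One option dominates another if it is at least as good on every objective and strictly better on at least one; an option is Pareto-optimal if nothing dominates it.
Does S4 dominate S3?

S4 vs S3: S4 is worse on defect rate (8.7 vs 1.1), so it does not dominate S3.

No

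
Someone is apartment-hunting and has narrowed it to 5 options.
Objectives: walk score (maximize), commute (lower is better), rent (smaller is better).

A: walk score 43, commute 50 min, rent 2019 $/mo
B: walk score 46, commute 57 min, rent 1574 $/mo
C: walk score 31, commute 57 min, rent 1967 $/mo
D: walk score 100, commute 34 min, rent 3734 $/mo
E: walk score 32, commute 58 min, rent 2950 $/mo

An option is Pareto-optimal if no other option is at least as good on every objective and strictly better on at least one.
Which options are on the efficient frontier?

A, B, D

A: not dominated.
B: not dominated (best rent).
C: dominated by B (walk score 46≥31, commute 57≤57, rent 1574≤1967).
D: not dominated (best walk score).
E: dominated by A (walk score 43≥32, commute 50≤58, rent 2019≤2950).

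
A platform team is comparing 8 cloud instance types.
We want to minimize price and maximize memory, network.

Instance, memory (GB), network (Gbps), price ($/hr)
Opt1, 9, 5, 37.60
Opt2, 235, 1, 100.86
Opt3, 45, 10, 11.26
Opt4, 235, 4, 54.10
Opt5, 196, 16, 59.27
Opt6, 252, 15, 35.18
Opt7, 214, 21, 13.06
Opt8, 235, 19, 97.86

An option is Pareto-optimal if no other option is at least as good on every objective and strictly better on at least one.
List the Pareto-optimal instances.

Opt1: dominated by Opt3 (memory 45≥9, network 10≥5, price 11.26≤37.60).
Opt2: dominated by Opt4 (memory 235≥235, network 4≥1, price 54.10≤100.86).
Opt3: not dominated (best price).
Opt4: dominated by Opt6 (memory 252≥235, network 15≥4, price 35.18≤54.10).
Opt5: dominated by Opt7 (memory 214≥196, network 21≥16, price 13.06≤59.27).
Opt6: not dominated (best memory).
Opt7: not dominated (best network).
Opt8: not dominated.

Opt3, Opt6, Opt7, Opt8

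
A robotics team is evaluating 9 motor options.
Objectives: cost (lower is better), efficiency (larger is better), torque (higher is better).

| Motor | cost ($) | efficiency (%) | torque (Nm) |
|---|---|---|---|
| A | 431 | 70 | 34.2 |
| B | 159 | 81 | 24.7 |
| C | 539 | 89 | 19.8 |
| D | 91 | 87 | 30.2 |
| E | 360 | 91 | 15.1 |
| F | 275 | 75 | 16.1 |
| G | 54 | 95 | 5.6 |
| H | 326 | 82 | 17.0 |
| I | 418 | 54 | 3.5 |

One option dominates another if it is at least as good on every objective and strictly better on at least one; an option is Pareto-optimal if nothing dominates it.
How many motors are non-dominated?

5

A: not dominated (best torque).
B: dominated by D (cost 91≤159, efficiency 87≥81, torque 30.2≥24.7).
C: not dominated.
D: not dominated.
E: not dominated.
F: dominated by B (cost 159≤275, efficiency 81≥75, torque 24.7≥16.1).
G: not dominated (best cost).
H: dominated by D (cost 91≤326, efficiency 87≥82, torque 30.2≥17.0).
I: dominated by B (cost 159≤418, efficiency 81≥54, torque 24.7≥3.5).
Pareto-optimal: A, C, D, E, G → 5.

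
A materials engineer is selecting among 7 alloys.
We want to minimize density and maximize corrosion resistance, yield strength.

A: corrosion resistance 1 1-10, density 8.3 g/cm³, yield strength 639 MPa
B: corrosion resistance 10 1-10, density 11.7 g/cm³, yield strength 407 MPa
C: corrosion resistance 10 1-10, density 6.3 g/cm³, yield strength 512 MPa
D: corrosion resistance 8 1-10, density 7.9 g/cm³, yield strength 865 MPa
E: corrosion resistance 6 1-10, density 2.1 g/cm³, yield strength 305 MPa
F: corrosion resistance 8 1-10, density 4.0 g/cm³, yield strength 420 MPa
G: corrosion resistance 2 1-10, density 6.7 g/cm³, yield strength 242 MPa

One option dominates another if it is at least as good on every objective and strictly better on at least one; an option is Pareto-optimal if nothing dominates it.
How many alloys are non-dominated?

A: dominated by D (corrosion resistance 8≥1, density 7.9≤8.3, yield strength 865≥639).
B: dominated by C (corrosion resistance 10≥10, density 6.3≤11.7, yield strength 512≥407).
C: not dominated.
D: not dominated (best yield strength).
E: not dominated (best density).
F: not dominated.
G: dominated by C (corrosion resistance 10≥2, density 6.3≤6.7, yield strength 512≥242).
Pareto-optimal: C, D, E, F → 4.

4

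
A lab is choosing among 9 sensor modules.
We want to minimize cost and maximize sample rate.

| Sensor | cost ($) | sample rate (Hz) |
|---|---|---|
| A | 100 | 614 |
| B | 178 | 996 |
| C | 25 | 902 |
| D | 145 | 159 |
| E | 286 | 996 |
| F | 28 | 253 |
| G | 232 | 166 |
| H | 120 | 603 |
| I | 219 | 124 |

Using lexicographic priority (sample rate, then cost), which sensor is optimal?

First maximize sample rate: best is 996, kept {B, E}.
Then minimize cost: best is 178, kept {B}.

B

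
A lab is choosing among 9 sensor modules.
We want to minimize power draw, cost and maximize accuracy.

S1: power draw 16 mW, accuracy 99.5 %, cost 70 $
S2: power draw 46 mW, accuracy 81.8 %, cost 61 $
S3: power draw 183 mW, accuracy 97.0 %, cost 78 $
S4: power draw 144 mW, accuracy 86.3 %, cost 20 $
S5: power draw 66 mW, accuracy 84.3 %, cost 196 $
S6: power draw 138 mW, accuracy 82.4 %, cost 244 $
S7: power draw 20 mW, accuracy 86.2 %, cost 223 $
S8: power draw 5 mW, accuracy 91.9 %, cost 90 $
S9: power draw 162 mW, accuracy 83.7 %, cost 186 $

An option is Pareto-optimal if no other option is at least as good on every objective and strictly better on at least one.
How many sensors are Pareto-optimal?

4

S1: not dominated (best accuracy).
S2: not dominated.
S3: dominated by S1 (power draw 16≤183, accuracy 99.5≥97.0, cost 70≤78).
S4: not dominated (best cost).
S5: dominated by S1 (power draw 16≤66, accuracy 99.5≥84.3, cost 70≤196).
S6: dominated by S1 (power draw 16≤138, accuracy 99.5≥82.4, cost 70≤244).
S7: dominated by S1 (power draw 16≤20, accuracy 99.5≥86.2, cost 70≤223).
S8: not dominated (best power draw).
S9: dominated by S1 (power draw 16≤162, accuracy 99.5≥83.7, cost 70≤186).
Pareto-optimal: S1, S2, S4, S8 → 4.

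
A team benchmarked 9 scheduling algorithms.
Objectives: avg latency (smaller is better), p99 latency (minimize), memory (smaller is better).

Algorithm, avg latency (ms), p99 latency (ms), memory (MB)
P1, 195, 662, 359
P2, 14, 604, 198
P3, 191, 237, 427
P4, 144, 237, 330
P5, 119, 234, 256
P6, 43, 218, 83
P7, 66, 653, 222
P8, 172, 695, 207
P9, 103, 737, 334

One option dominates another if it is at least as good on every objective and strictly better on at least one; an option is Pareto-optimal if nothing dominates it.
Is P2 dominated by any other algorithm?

No

P1: worse on avg latency (195 vs 14).
P3: worse on avg latency (191 vs 14).
P4: worse on avg latency (144 vs 14).
P5: worse on avg latency (119 vs 14).
P6: worse on avg latency (43 vs 14).
P7: worse on avg latency (66 vs 14).
P8: worse on avg latency (172 vs 14).
P9: worse on avg latency (103 vs 14).
No option is at least as good as P2 on every objective and strictly better on one.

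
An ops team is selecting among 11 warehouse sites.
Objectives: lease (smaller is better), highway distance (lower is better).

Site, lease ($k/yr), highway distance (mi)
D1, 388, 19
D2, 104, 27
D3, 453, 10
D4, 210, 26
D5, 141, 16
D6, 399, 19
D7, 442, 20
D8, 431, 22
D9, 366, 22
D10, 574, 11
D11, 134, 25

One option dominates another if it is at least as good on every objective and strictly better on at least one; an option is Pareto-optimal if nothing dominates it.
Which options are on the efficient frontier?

D2, D3, D5, D11

D1: dominated by D5 (lease 141≤388, highway distance 16≤19).
D2: not dominated (best lease).
D3: not dominated (best highway distance).
D4: dominated by D5 (lease 141≤210, highway distance 16≤26).
D5: not dominated.
D6: dominated by D1 (lease 388≤399, highway distance 19≤19).
D7: dominated by D1 (lease 388≤442, highway distance 19≤20).
D8: dominated by D1 (lease 388≤431, highway distance 19≤22).
D9: dominated by D5 (lease 141≤366, highway distance 16≤22).
D10: dominated by D3 (lease 453≤574, highway distance 10≤11).
D11: not dominated.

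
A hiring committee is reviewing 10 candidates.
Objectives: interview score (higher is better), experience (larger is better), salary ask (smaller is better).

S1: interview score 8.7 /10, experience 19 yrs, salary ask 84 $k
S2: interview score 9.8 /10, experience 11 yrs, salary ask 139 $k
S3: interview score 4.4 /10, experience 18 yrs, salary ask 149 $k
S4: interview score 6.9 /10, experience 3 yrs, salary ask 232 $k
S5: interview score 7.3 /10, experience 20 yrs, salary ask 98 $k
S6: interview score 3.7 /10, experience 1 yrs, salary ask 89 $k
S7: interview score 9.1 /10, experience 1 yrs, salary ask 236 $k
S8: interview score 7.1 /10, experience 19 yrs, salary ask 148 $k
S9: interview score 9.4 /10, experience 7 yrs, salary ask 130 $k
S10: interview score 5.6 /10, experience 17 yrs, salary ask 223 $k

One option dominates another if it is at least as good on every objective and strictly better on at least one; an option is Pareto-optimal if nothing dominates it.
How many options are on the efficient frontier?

S1: not dominated (best salary ask).
S2: not dominated (best interview score).
S3: dominated by S1 (interview score 8.7≥4.4, experience 19≥18, salary ask 84≤149).
S4: dominated by S1 (interview score 8.7≥6.9, experience 19≥3, salary ask 84≤232).
S5: not dominated (best experience).
S6: dominated by S1 (interview score 8.7≥3.7, experience 19≥1, salary ask 84≤89).
S7: dominated by S2 (interview score 9.8≥9.1, experience 11≥1, salary ask 139≤236).
S8: dominated by S1 (interview score 8.7≥7.1, experience 19≥19, salary ask 84≤148).
S9: not dominated.
S10: dominated by S1 (interview score 8.7≥5.6, experience 19≥17, salary ask 84≤223).
Pareto-optimal: S1, S2, S5, S9 → 4.

4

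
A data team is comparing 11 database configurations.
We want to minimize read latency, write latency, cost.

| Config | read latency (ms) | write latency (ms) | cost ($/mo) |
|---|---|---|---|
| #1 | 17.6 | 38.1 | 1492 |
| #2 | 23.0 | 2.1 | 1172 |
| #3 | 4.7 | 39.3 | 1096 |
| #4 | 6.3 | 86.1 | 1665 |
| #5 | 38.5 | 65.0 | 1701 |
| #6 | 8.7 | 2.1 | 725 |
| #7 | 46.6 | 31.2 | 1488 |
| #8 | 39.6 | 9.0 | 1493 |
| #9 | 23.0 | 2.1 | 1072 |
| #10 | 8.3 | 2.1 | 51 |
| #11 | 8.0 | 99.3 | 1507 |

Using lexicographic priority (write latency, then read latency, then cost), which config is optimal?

First minimize write latency: best is 2.1, kept {#2, #6, #9, #10}.
Then minimize read latency: best is 8.3, kept {#10}.

#10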